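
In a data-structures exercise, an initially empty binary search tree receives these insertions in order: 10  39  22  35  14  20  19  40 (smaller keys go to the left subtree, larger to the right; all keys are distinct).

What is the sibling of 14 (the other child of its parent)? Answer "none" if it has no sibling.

35

Resulting structure (node: left, right):
  10: L=–, R=39
  39: L=22, R=40
  22: L=14, R=35
  35: L=–, R=–
  14: L=–, R=20
  20: L=19, R=–
  19: L=–, R=–
  40: L=–, R=–

14's parent is 22; the other child of 22 is 35.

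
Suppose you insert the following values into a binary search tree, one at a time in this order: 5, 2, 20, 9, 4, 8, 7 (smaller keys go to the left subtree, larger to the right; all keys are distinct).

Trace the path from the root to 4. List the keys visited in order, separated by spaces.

5: root
2: left child of 5 (depth 1)
20: right child of 5 (depth 1)
9: left child of 20 (depth 2)
4: right child of 2 (depth 2)
8: left child of 9 (depth 3)
7: left child of 8 (depth 4)

5 2 4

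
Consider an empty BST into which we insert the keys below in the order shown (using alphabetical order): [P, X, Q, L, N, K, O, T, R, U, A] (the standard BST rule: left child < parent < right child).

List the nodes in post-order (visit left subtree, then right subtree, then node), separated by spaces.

P: root
X: right child of P (depth 1)
Q: left child of X (depth 2)
L: left child of P (depth 1)
N: right child of L (depth 2)
K: left child of L (depth 2)
O: right child of N (depth 3)
T: right child of Q (depth 3)
R: left child of T (depth 4)
U: right child of T (depth 4)
A: left child of K (depth 3)

A K O N L R U T Q X P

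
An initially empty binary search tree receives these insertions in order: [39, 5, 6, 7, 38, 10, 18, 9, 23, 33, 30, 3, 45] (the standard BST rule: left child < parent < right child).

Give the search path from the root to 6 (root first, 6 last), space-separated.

39: root
5: left child of 39 (depth 1)
6: right child of 5 (depth 2)
7: right child of 6 (depth 3)
38: right child of 7 (depth 4)
10: left child of 38 (depth 5)
18: right child of 10 (depth 6)
9: left child of 10 (depth 6)
23: right child of 18 (depth 7)
33: right child of 23 (depth 8)
30: left child of 33 (depth 9)
3: left child of 5 (depth 2)
45: right child of 39 (depth 1)

39 5 6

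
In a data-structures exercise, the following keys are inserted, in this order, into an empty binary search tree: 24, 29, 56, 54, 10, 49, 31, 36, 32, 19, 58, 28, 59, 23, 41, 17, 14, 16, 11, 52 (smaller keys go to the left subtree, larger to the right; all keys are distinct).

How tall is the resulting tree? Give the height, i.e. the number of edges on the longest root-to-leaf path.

24: root
29: right child of 24 (depth 1)
56: right child of 29 (depth 2)
54: left child of 56 (depth 3)
10: left child of 24 (depth 1)
49: left child of 54 (depth 4)
31: left child of 49 (depth 5)
36: right child of 31 (depth 6)
32: left child of 36 (depth 7)
19: right child of 10 (depth 2)
58: right child of 56 (depth 3)
28: left child of 29 (depth 2)
59: right child of 58 (depth 4)
23: right child of 19 (depth 3)
41: right child of 36 (depth 7)
17: left child of 19 (depth 3)
14: left child of 17 (depth 4)
16: right child of 14 (depth 5)
11: left child of 14 (depth 5)
52: right child of 49 (depth 5)

The deepest node is 32 at depth 7.

7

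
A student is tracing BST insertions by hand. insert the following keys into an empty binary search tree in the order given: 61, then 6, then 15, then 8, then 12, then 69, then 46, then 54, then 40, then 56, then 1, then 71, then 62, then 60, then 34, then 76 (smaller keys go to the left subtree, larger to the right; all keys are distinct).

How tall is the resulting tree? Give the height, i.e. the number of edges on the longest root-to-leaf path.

Insert 61: tree is empty, so 61 becomes the root.
Insert 6: 6 < 61 → go left. Place as left child of 61.
Insert 15: 15 < 61 → go left; 15 > 6 → go right. Place as right child of 6.
Insert 8: 8 < 61 → go left; 8 > 6 → go right; 8 < 15 → go left. Place as left child of 15.
Insert 12: 12 < 61 → go left; 12 > 6 → go right; 12 < 15 → go left; 12 > 8 → go right. Place as right child of 8.
Insert 69: 69 > 61 → go right. Place as right child of 61.
Insert 46: 46 < 61 → go left; 46 > 6 → go right; 46 > 15 → go right. Place as right child of 15.
Insert 54: 54 < 61 → go left; 54 > 6 → go right; 54 > 15 → go right; 54 > 46 → go right. Place as right child of 46.
Insert 40: 40 < 61 → go left; 40 > 6 → go right; 40 > 15 → go right; 40 < 46 → go left. Place as left child of 46.
Insert 56: 56 < 61 → go left; 56 > 6 → go right; 56 > 15 → go right; 56 > 46 → go right; 56 > 54 → go right. Place as right child of 54.
Insert 1: 1 < 61 → go left; 1 < 6 → go left. Place as left child of 6.
Insert 71: 71 > 61 → go right; 71 > 69 → go right. Place as right child of 69.
Insert 62: 62 > 61 → go right; 62 < 69 → go left. Place as left child of 69.
Insert 60: 60 < 61 → go left; 60 > 6 → go right; 60 > 15 → go right; 60 > 46 → go right; 60 > 54 → go right; 60 > 56 → go right. Place as right child of 56.
Insert 34: 34 < 61 → go left; 34 > 6 → go right; 34 > 15 → go right; 34 < 46 → go left; 34 < 40 → go left. Place as left child of 40.
Insert 76: 76 > 61 → go right; 76 > 69 → go right; 76 > 71 → go right. Place as right child of 71.

The deepest node is 60 at depth 6.

6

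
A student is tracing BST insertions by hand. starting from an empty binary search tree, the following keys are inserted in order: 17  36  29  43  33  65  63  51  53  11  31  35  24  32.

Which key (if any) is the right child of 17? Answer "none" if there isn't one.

Resulting structure (node: left, right):
  17: L=11, R=36
  36: L=29, R=43
  29: L=24, R=33
  43: L=–, R=65
  33: L=31, R=35
  65: L=63, R=–
  63: L=51, R=–
  51: L=–, R=53
  53: L=–, R=–
  11: L=–, R=–
  31: L=–, R=32
  35: L=–, R=–
  24: L=–, R=–
  32: L=–, R=–

36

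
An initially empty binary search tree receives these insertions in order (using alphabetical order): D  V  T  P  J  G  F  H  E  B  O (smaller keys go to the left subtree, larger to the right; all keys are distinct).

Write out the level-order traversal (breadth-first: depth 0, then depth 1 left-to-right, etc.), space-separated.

Resulting structure (node: left, right):
  D: L=B, R=V
  V: L=T, R=–
  T: L=P, R=–
  P: L=J, R=–
  J: L=G, R=O
  G: L=F, R=H
  F: L=E, R=–
  H: L=–, R=–
  E: L=–, R=–
  B: L=–, R=–
  O: L=–, R=–

D B V T P J G O F H E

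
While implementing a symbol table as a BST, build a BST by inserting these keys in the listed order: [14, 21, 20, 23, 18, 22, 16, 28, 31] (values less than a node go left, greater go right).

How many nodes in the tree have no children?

Insert 14: tree is empty, so 14 becomes the root.
Insert 21: 21 > 14 → go right. Place as right child of 14.
Insert 20: 20 > 14 → go right; 20 < 21 → go left. Place as left child of 21.
Insert 23: 23 > 14 → go right; 23 > 21 → go right. Place as right child of 21.
Insert 18: 18 > 14 → go right; 18 < 21 → go left; 18 < 20 → go left. Place as left child of 20.
Insert 22: 22 > 14 → go right; 22 > 21 → go right; 22 < 23 → go left. Place as left child of 23.
Insert 16: 16 > 14 → go right; 16 < 21 → go left; 16 < 20 → go left; 16 < 18 → go left. Place as left child of 18.
Insert 28: 28 > 14 → go right; 28 > 21 → go right; 28 > 23 → go right. Place as right child of 23.
Insert 31: 31 > 14 → go right; 31 > 21 → go right; 31 > 23 → go right; 31 > 28 → go right. Place as right child of 28.

Leaves: 16, 22, 31 — 3 in total.

3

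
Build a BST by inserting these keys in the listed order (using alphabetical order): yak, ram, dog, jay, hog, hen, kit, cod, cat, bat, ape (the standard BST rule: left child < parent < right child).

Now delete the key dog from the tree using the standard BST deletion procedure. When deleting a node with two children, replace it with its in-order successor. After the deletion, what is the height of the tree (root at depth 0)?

6

yak: root
ram: left child of yak (depth 1)
dog: left child of ram (depth 2)
jay: right child of dog (depth 3)
hog: left child of jay (depth 4)
hen: left child of hog (depth 5)
kit: right child of jay (depth 4)
cod: left child of dog (depth 3)
cat: left child of cod (depth 4)
bat: left child of cat (depth 5)
ape: left child of bat (depth 6)

Delete dog (two children — replace with in-order successor).
After deletion, deepest node is ape at depth 6.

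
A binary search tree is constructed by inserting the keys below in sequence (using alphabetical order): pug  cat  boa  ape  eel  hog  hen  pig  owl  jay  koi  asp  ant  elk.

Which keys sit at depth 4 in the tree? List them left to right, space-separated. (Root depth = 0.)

Insert pug: tree is empty, so pug becomes the root.
Insert cat: cat < pug → go left. Place as left child of pug.
Insert boa: boa < pug → go left; boa < cat → go left. Place as left child of cat.
Insert ape: ape < pug → go left; ape < cat → go left; ape < boa → go left. Place as left child of boa.
Insert eel: eel < pug → go left; eel > cat → go right. Place as right child of cat.
Insert hog: hog < pug → go left; hog > cat → go right; hog > eel → go right. Place as right child of eel.
Insert hen: hen < pug → go left; hen > cat → go right; hen > eel → go right; hen < hog → go left. Place as left child of hog.
Insert pig: pig < pug → go left; pig > cat → go right; pig > eel → go right; pig > hog → go right. Place as right child of hog.
Insert owl: owl < pug → go left; owl > cat → go right; owl > eel → go right; owl > hog → go right; owl < pig → go left. Place as left child of pig.
Insert jay: jay < pug → go left; jay > cat → go right; jay > eel → go right; jay > hog → go right; jay < pig → go left; jay < owl → go left. Place as left child of owl.
Insert koi: koi < pug → go left; koi > cat → go right; koi > eel → go right; koi > hog → go right; koi < pig → go left; koi < owl → go left; koi > jay → go right. Place as right child of jay.
Insert asp: asp < pug → go left; asp < cat → go left; asp < boa → go left; asp > ape → go right. Place as right child of ape.
Insert ant: ant < pug → go left; ant < cat → go left; ant < boa → go left; ant < ape → go left. Place as left child of ape.
Insert elk: elk < pug → go left; elk > cat → go right; elk > eel → go right; elk < hog → go left; elk < hen → go left. Place as left child of hen.

ant asp hen pig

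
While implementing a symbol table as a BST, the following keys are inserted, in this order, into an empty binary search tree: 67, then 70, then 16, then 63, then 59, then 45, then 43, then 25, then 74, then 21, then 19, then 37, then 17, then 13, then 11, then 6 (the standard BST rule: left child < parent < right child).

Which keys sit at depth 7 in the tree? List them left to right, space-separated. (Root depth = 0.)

21 37

Insert 67: tree is empty, so 67 becomes the root.
Insert 70: 70 > 67 → go right. Place as right child of 67.
Insert 16: 16 < 67 → go left. Place as left child of 67.
Insert 63: 63 < 67 → go left; 63 > 16 → go right. Place as right child of 16.
Insert 59: 59 < 67 → go left; 59 > 16 → go right; 59 < 63 → go left. Place as left child of 63.
Insert 45: 45 < 67 → go left; 45 > 16 → go right; 45 < 63 → go left; 45 < 59 → go left. Place as left child of 59.
Insert 43: 43 < 67 → go left; 43 > 16 → go right; 43 < 63 → go left; 43 < 59 → go left; 43 < 45 → go left. Place as left child of 45.
Insert 25: 25 < 67 → go left; 25 > 16 → go right; 25 < 63 → go left; 25 < 59 → go left; 25 < 45 → go left; 25 < 43 → go left. Place as left child of 43.
Insert 74: 74 > 67 → go right; 74 > 70 → go right. Place as right child of 70.
Insert 21: 21 < 67 → go left; 21 > 16 → go right; 21 < 63 → go left; 21 < 59 → go left; 21 < 45 → go left; 21 < 43 → go left; 21 < 25 → go left. Place as left child of 25.
Insert 19: 19 < 67 → go left; 19 > 16 → go right; 19 < 63 → go left; 19 < 59 → go left; 19 < 45 → go left; 19 < 43 → go left; 19 < 25 → go left; 19 < 21 → go left. Place as left child of 21.
Insert 37: 37 < 67 → go left; 37 > 16 → go right; 37 < 63 → go left; 37 < 59 → go left; 37 < 45 → go left; 37 < 43 → go left; 37 > 25 → go right. Place as right child of 25.
Insert 17: 17 < 67 → go left; 17 > 16 → go right; 17 < 63 → go left; 17 < 59 → go left; 17 < 45 → go left; 17 < 43 → go left; 17 < 25 → go left; 17 < 21 → go left; 17 < 19 → go left. Place as left child of 19.
Insert 13: 13 < 67 → go left; 13 < 16 → go left. Place as left child of 16.
Insert 11: 11 < 67 → go left; 11 < 16 → go left; 11 < 13 → go left. Place as left child of 13.
Insert 6: 6 < 67 → go left; 6 < 16 → go left; 6 < 13 → go left; 6 < 11 → go left. Place as left child of 11.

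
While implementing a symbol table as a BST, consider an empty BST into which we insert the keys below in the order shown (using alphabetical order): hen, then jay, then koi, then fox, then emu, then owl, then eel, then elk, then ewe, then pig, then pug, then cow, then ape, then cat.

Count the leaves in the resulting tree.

hen: root
jay: right child of hen (depth 1)
koi: right child of jay (depth 2)
fox: left child of hen (depth 1)
emu: left child of fox (depth 2)
owl: right child of koi (depth 3)
eel: left child of emu (depth 3)
elk: right child of eel (depth 4)
ewe: right child of emu (depth 3)
pig: right child of owl (depth 4)
pug: right child of pig (depth 5)
cow: left child of eel (depth 4)
ape: left child of cow (depth 5)
cat: right child of ape (depth 6)

Leaves: cat, elk, ewe, pug — 4 in total.

4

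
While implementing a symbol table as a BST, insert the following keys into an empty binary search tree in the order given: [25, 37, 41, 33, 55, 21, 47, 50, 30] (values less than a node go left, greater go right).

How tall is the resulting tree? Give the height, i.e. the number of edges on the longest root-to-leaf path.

5

25: root
37: right child of 25 (depth 1)
41: right child of 37 (depth 2)
33: left child of 37 (depth 2)
55: right child of 41 (depth 3)
21: left child of 25 (depth 1)
47: left child of 55 (depth 4)
50: right child of 47 (depth 5)
30: left child of 33 (depth 3)

The deepest node is 50 at depth 5.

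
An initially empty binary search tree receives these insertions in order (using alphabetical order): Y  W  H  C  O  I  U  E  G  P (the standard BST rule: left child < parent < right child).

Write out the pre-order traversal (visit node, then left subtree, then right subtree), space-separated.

Y: root
W: left child of Y (depth 1)
H: left child of W (depth 2)
C: left child of H (depth 3)
O: right child of H (depth 3)
I: left child of O (depth 4)
U: right child of O (depth 4)
E: right child of C (depth 4)
G: right child of E (depth 5)
P: left child of U (depth 5)

Y W H C E G O I U P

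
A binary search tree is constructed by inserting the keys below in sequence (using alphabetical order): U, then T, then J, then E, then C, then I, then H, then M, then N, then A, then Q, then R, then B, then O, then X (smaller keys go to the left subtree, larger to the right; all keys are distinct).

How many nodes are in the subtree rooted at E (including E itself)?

6

U: root
T: left child of U (depth 1)
J: left child of T (depth 2)
E: left child of J (depth 3)
C: left child of E (depth 4)
I: right child of E (depth 4)
H: left child of I (depth 5)
M: right child of J (depth 3)
N: right child of M (depth 4)
A: left child of C (depth 5)
Q: right child of N (depth 5)
R: right child of Q (depth 6)
B: right child of A (depth 6)
O: left child of Q (depth 6)
X: right child of U (depth 1)

Subtree rooted at E contains: E, C, A, B, I, H — 6 nodes.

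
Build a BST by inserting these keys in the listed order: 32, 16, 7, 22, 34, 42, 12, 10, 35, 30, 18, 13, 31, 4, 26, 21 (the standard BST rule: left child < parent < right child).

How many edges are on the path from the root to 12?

3

32: root
16: left child of 32 (depth 1)
7: left child of 16 (depth 2)
22: right child of 16 (depth 2)
34: right child of 32 (depth 1)
42: right child of 34 (depth 2)
12: right child of 7 (depth 3)
10: left child of 12 (depth 4)
35: left child of 42 (depth 3)
30: right child of 22 (depth 3)
18: left child of 22 (depth 3)
13: right child of 12 (depth 4)
31: right child of 30 (depth 4)
4: left child of 7 (depth 3)
26: left child of 30 (depth 4)
21: right child of 18 (depth 4)

Path to 12: 32 → 16 → 7 → 12, which is 3 edges.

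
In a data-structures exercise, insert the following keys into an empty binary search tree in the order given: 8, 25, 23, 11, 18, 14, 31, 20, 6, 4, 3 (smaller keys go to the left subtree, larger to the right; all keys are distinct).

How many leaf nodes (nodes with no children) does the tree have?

4

Insert 8: tree is empty, so 8 becomes the root.
Insert 25: 25 > 8 → go right. Place as right child of 8.
Insert 23: 23 > 8 → go right; 23 < 25 → go left. Place as left child of 25.
Insert 11: 11 > 8 → go right; 11 < 25 → go left; 11 < 23 → go left. Place as left child of 23.
Insert 18: 18 > 8 → go right; 18 < 25 → go left; 18 < 23 → go left; 18 > 11 → go right. Place as right child of 11.
Insert 14: 14 > 8 → go right; 14 < 25 → go left; 14 < 23 → go left; 14 > 11 → go right; 14 < 18 → go left. Place as left child of 18.
Insert 31: 31 > 8 → go right; 31 > 25 → go right. Place as right child of 25.
Insert 20: 20 > 8 → go right; 20 < 25 → go left; 20 < 23 → go left; 20 > 11 → go right; 20 > 18 → go right. Place as right child of 18.
Insert 6: 6 < 8 → go left. Place as left child of 8.
Insert 4: 4 < 8 → go left; 4 < 6 → go left. Place as left child of 6.
Insert 3: 3 < 8 → go left; 3 < 6 → go left; 3 < 4 → go left. Place as left child of 4.

Leaves: 3, 14, 20, 31 — 4 in total.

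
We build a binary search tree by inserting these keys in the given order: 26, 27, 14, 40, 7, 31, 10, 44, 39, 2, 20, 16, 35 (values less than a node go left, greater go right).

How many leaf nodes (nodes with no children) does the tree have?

Resulting structure (node: left, right):
  26: L=14, R=27
  27: L=–, R=40
  14: L=7, R=20
  40: L=31, R=44
  7: L=2, R=10
  31: L=–, R=39
  10: L=–, R=–
  44: L=–, R=–
  39: L=35, R=–
  2: L=–, R=–
  20: L=16, R=–
  16: L=–, R=–
  35: L=–, R=–

Leaves: 2, 10, 16, 35, 44 — 5 in total.

5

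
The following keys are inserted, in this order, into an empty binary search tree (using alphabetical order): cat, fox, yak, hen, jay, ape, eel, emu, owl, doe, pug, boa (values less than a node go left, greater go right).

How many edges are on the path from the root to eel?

2

Insert cat: tree is empty, so cat becomes the root.
Insert fox: fox > cat → go right. Place as right child of cat.
Insert yak: yak > cat → go right; yak > fox → go right. Place as right child of fox.
Insert hen: hen > cat → go right; hen > fox → go right; hen < yak → go left. Place as left child of yak.
Insert jay: jay > cat → go right; jay > fox → go right; jay < yak → go left; jay > hen → go right. Place as right child of hen.
Insert ape: ape < cat → go left. Place as left child of cat.
Insert eel: eel > cat → go right; eel < fox → go left. Place as left child of fox.
Insert emu: emu > cat → go right; emu < fox → go left; emu > eel → go right. Place as right child of eel.
Insert owl: owl > cat → go right; owl > fox → go right; owl < yak → go left; owl > hen → go right; owl > jay → go right. Place as right child of jay.
Insert doe: doe > cat → go right; doe < fox → go left; doe < eel → go left. Place as left child of eel.
Insert pug: pug > cat → go right; pug > fox → go right; pug < yak → go left; pug > hen → go right; pug > jay → go right; pug > owl → go right. Place as right child of owl.
Insert boa: boa < cat → go left; boa > ape → go right. Place as right child of ape.

Path to eel: cat → fox → eel, which is 2 edges.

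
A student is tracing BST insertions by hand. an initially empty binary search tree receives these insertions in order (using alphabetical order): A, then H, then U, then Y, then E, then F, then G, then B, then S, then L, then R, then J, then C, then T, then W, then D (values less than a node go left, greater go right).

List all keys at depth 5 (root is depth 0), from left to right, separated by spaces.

Insert A: tree is empty, so A becomes the root.
Insert H: H > A → go right. Place as right child of A.
Insert U: U > A → go right; U > H → go right. Place as right child of H.
Insert Y: Y > A → go right; Y > H → go right; Y > U → go right. Place as right child of U.
Insert E: E > A → go right; E < H → go left. Place as left child of H.
Insert F: F > A → go right; F < H → go left; F > E → go right. Place as right child of E.
Insert G: G > A → go right; G < H → go left; G > E → go right; G > F → go right. Place as right child of F.
Insert B: B > A → go right; B < H → go left; B < E → go left. Place as left child of E.
Insert S: S > A → go right; S > H → go right; S < U → go left. Place as left child of U.
Insert L: L > A → go right; L > H → go right; L < U → go left; L < S → go left. Place as left child of S.
Insert R: R > A → go right; R > H → go right; R < U → go left; R < S → go left; R > L → go right. Place as right child of L.
Insert J: J > A → go right; J > H → go right; J < U → go left; J < S → go left; J < L → go left. Place as left child of L.
Insert C: C > A → go right; C < H → go left; C < E → go left; C > B → go right. Place as right child of B.
Insert T: T > A → go right; T > H → go right; T < U → go left; T > S → go right. Place as right child of S.
Insert W: W > A → go right; W > H → go right; W > U → go right; W < Y → go left. Place as left child of Y.
Insert D: D > A → go right; D < H → go left; D < E → go left; D > B → go right; D > C → go right. Place as right child of C.

D J R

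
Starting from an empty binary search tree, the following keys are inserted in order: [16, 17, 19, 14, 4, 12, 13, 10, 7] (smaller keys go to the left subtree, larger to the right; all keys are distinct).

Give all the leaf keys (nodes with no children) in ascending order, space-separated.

Insert 16: tree is empty, so 16 becomes the root.
Insert 17: 17 > 16 → go right. Place as right child of 16.
Insert 19: 19 > 16 → go right; 19 > 17 → go right. Place as right child of 17.
Insert 14: 14 < 16 → go left. Place as left child of 16.
Insert 4: 4 < 16 → go left; 4 < 14 → go left. Place as left child of 14.
Insert 12: 12 < 16 → go left; 12 < 14 → go left; 12 > 4 → go right. Place as right child of 4.
Insert 13: 13 < 16 → go left; 13 < 14 → go left; 13 > 4 → go right; 13 > 12 → go right. Place as right child of 12.
Insert 10: 10 < 16 → go left; 10 < 14 → go left; 10 > 4 → go right; 10 < 12 → go left. Place as left child of 12.
Insert 7: 7 < 16 → go left; 7 < 14 → go left; 7 > 4 → go right; 7 < 12 → go left; 7 < 10 → go left. Place as left child of 10.

7 13 19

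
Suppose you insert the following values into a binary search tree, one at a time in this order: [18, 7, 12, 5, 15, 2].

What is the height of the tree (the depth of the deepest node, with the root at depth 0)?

3

18: root
7: left child of 18 (depth 1)
12: right child of 7 (depth 2)
5: left child of 7 (depth 2)
15: right child of 12 (depth 3)
2: left child of 5 (depth 3)

The deepest node is 15 at depth 3.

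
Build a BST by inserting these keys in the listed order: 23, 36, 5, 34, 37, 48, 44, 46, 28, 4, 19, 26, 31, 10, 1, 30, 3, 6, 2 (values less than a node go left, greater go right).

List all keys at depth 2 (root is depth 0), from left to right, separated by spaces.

23: root
36: right child of 23 (depth 1)
5: left child of 23 (depth 1)
34: left child of 36 (depth 2)
37: right child of 36 (depth 2)
48: right child of 37 (depth 3)
44: left child of 48 (depth 4)
46: right child of 44 (depth 5)
28: left child of 34 (depth 3)
4: left child of 5 (depth 2)
19: right child of 5 (depth 2)
26: left child of 28 (depth 4)
31: right child of 28 (depth 4)
10: left child of 19 (depth 3)
1: left child of 4 (depth 3)
30: left child of 31 (depth 5)
3: right child of 1 (depth 4)
6: left child of 10 (depth 4)
2: left child of 3 (depth 5)

4 19 34 37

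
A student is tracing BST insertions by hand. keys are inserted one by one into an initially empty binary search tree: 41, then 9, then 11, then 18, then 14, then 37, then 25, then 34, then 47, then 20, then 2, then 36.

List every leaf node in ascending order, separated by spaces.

41: root
9: left child of 41 (depth 1)
11: right child of 9 (depth 2)
18: right child of 11 (depth 3)
14: left child of 18 (depth 4)
37: right child of 18 (depth 4)
25: left child of 37 (depth 5)
34: right child of 25 (depth 6)
47: right child of 41 (depth 1)
20: left child of 25 (depth 6)
2: left child of 9 (depth 2)
36: right child of 34 (depth 7)

2 14 20 36 47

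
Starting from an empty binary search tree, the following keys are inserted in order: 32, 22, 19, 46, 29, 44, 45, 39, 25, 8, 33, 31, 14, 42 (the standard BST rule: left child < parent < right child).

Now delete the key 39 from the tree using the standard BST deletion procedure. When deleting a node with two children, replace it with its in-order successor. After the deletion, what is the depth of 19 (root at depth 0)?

32: root
22: left child of 32 (depth 1)
19: left child of 22 (depth 2)
46: right child of 32 (depth 1)
29: right child of 22 (depth 2)
44: left child of 46 (depth 2)
45: right child of 44 (depth 3)
39: left child of 44 (depth 3)
25: left child of 29 (depth 3)
8: left child of 19 (depth 3)
33: left child of 39 (depth 4)
31: right child of 29 (depth 3)
14: right child of 8 (depth 4)
42: right child of 39 (depth 4)

Delete 39 (two children — replace with in-order successor).
After deletion, path to 19: 32 → 22 → 19.

2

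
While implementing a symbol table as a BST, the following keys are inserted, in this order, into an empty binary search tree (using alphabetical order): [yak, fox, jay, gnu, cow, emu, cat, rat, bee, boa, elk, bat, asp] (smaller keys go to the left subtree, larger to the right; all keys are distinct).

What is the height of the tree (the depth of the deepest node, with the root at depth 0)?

Resulting structure (node: left, right):
  yak: L=fox, R=–
  fox: L=cow, R=jay
  jay: L=gnu, R=rat
  gnu: L=–, R=–
  cow: L=cat, R=emu
  emu: L=elk, R=–
  cat: L=bee, R=–
  rat: L=–, R=–
  bee: L=bat, R=boa
  boa: L=–, R=–
  elk: L=–, R=–
  bat: L=asp, R=–
  asp: L=–, R=–

The deepest node is asp at depth 6.

6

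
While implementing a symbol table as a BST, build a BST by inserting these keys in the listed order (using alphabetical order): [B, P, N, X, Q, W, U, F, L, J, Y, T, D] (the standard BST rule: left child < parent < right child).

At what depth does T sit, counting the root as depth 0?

6

Insert B: tree is empty, so B becomes the root.
Insert P: P > B → go right. Place as right child of B.
Insert N: N > B → go right; N < P → go left. Place as left child of P.
Insert X: X > B → go right; X > P → go right. Place as right child of P.
Insert Q: Q > B → go right; Q > P → go right; Q < X → go left. Place as left child of X.
Insert W: W > B → go right; W > P → go right; W < X → go left; W > Q → go right. Place as right child of Q.
Insert U: U > B → go right; U > P → go right; U < X → go left; U > Q → go right; U < W → go left. Place as left child of W.
Insert F: F > B → go right; F < P → go left; F < N → go left. Place as left child of N.
Insert L: L > B → go right; L < P → go left; L < N → go left; L > F → go right. Place as right child of F.
Insert J: J > B → go right; J < P → go left; J < N → go left; J > F → go right; J < L → go left. Place as left child of L.
Insert Y: Y > B → go right; Y > P → go right; Y > X → go right. Place as right child of X.
Insert T: T > B → go right; T > P → go right; T < X → go left; T > Q → go right; T < W → go left; T < U → go left. Place as left child of U.
Insert D: D > B → go right; D < P → go left; D < N → go left; D < F → go left. Place as left child of F.

Path to T: B → P → X → Q → W → U → T, which is 6 edges.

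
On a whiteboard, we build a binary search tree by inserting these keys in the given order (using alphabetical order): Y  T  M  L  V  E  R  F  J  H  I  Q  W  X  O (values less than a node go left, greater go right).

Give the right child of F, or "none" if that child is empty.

J

Insert Y: tree is empty, so Y becomes the root.
Insert T: T < Y → go left. Place as left child of Y.
Insert M: M < Y → go left; M < T → go left. Place as left child of T.
Insert L: L < Y → go left; L < T → go left; L < M → go left. Place as left child of M.
Insert V: V < Y → go left; V > T → go right. Place as right child of T.
Insert E: E < Y → go left; E < T → go left; E < M → go left; E < L → go left. Place as left child of L.
Insert R: R < Y → go left; R < T → go left; R > M → go right. Place as right child of M.
Insert F: F < Y → go left; F < T → go left; F < M → go left; F < L → go left; F > E → go right. Place as right child of E.
Insert J: J < Y → go left; J < T → go left; J < M → go left; J < L → go left; J > E → go right; J > F → go right. Place as right child of F.
Insert H: H < Y → go left; H < T → go left; H < M → go left; H < L → go left; H > E → go right; H > F → go right; H < J → go left. Place as left child of J.
Insert I: I < Y → go left; I < T → go left; I < M → go left; I < L → go left; I > E → go right; I > F → go right; I < J → go left; I > H → go right. Place as right child of H.
Insert Q: Q < Y → go left; Q < T → go left; Q > M → go right; Q < R → go left. Place as left child of R.
Insert W: W < Y → go left; W > T → go right; W > V → go right. Place as right child of V.
Insert X: X < Y → go left; X > T → go right; X > V → go right; X > W → go right. Place as right child of W.
Insert O: O < Y → go left; O < T → go left; O > M → go right; O < R → go left; O < Q → go left. Place as left child of Q.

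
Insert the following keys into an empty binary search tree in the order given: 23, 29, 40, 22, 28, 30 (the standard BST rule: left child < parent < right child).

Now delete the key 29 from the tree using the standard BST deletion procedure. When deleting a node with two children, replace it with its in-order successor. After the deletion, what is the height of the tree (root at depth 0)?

2

Insert 23: tree is empty, so 23 becomes the root.
Insert 29: 29 > 23 → go right. Place as right child of 23.
Insert 40: 40 > 23 → go right; 40 > 29 → go right. Place as right child of 29.
Insert 22: 22 < 23 → go left. Place as left child of 23.
Insert 28: 28 > 23 → go right; 28 < 29 → go left. Place as left child of 29.
Insert 30: 30 > 23 → go right; 30 > 29 → go right; 30 < 40 → go left. Place as left child of 40.

Delete 29 (two children — replace with in-order successor).
After deletion, deepest node is 40 at depth 2.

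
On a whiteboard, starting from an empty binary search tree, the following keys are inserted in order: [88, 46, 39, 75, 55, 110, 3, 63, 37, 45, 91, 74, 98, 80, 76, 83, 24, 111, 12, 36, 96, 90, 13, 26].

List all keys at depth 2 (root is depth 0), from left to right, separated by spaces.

Resulting structure (node: left, right):
  88: L=46, R=110
  46: L=39, R=75
  39: L=3, R=45
  75: L=55, R=80
  55: L=–, R=63
  110: L=91, R=111
  3: L=–, R=37
  63: L=–, R=74
  37: L=24, R=–
  45: L=–, R=–
  91: L=90, R=98
  74: L=–, R=–
  98: L=96, R=–
  80: L=76, R=83
  76: L=–, R=–
  83: L=–, R=–
  24: L=12, R=36
  111: L=–, R=–
  12: L=–, R=13
  36: L=26, R=–
  96: L=–, R=–
  90: L=–, R=–
  13: L=–, R=–
  26: L=–, R=–

39 75 91 111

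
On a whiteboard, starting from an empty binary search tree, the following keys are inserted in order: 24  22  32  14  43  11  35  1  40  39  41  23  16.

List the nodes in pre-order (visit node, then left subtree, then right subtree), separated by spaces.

24 22 14 11 1 16 23 32 43 35 40 39 41

24: root
22: left child of 24 (depth 1)
32: right child of 24 (depth 1)
14: left child of 22 (depth 2)
43: right child of 32 (depth 2)
11: left child of 14 (depth 3)
35: left child of 43 (depth 3)
1: left child of 11 (depth 4)
40: right child of 35 (depth 4)
39: left child of 40 (depth 5)
41: right child of 40 (depth 5)
23: right child of 22 (depth 2)
16: right child of 14 (depth 3)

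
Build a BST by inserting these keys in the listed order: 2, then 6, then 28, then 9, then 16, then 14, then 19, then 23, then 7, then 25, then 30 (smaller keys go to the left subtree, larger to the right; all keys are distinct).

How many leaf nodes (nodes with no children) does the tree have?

4

2: root
6: right child of 2 (depth 1)
28: right child of 6 (depth 2)
9: left child of 28 (depth 3)
16: right child of 9 (depth 4)
14: left child of 16 (depth 5)
19: right child of 16 (depth 5)
23: right child of 19 (depth 6)
7: left child of 9 (depth 4)
25: right child of 23 (depth 7)
30: right child of 28 (depth 3)

Leaves: 7, 14, 25, 30 — 4 in total.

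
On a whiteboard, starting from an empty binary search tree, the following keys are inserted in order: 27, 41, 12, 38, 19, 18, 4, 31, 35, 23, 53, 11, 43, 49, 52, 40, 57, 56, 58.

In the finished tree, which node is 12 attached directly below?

27

Resulting structure (node: left, right):
  27: L=12, R=41
  41: L=38, R=53
  12: L=4, R=19
  38: L=31, R=40
  19: L=18, R=23
  18: L=–, R=–
  4: L=–, R=11
  31: L=–, R=35
  35: L=–, R=–
  23: L=–, R=–
  53: L=43, R=57
  11: L=–, R=–
  43: L=–, R=49
  49: L=–, R=52
  52: L=–, R=–
  40: L=–, R=–
  57: L=56, R=58
  56: L=–, R=–
  58: L=–, R=–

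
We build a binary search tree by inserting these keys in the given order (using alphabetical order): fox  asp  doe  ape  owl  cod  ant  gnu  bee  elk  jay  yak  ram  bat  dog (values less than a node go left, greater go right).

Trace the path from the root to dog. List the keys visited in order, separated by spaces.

fox asp doe elk dog

fox: root
asp: left child of fox (depth 1)
doe: right child of asp (depth 2)
ape: left child of asp (depth 2)
owl: right child of fox (depth 1)
cod: left child of doe (depth 3)
ant: left child of ape (depth 3)
gnu: left child of owl (depth 2)
bee: left child of cod (depth 4)
elk: right child of doe (depth 3)
jay: right child of gnu (depth 3)
yak: right child of owl (depth 2)
ram: left child of yak (depth 3)
bat: left child of bee (depth 5)
dog: left child of elk (depth 4)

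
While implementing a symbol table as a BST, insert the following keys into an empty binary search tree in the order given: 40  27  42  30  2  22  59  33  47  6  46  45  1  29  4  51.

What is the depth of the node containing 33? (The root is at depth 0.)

Resulting structure (node: left, right):
  40: L=27, R=42
  27: L=2, R=30
  42: L=–, R=59
  30: L=29, R=33
  2: L=1, R=22
  22: L=6, R=–
  59: L=47, R=–
  33: L=–, R=–
  47: L=46, R=51
  6: L=4, R=–
  46: L=45, R=–
  45: L=–, R=–
  1: L=–, R=–
  29: L=–, R=–
  4: L=–, R=–
  51: L=–, R=–

Path to 33: 40 → 27 → 30 → 33, which is 3 edges.

3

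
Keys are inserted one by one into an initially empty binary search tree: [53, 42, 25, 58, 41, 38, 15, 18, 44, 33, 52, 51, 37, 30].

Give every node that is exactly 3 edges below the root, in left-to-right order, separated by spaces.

15 41 52

Insert 53: tree is empty, so 53 becomes the root.
Insert 42: 42 < 53 → go left. Place as left child of 53.
Insert 25: 25 < 53 → go left; 25 < 42 → go left. Place as left child of 42.
Insert 58: 58 > 53 → go right. Place as right child of 53.
Insert 41: 41 < 53 → go left; 41 < 42 → go left; 41 > 25 → go right. Place as right child of 25.
Insert 38: 38 < 53 → go left; 38 < 42 → go left; 38 > 25 → go right; 38 < 41 → go left. Place as left child of 41.
Insert 15: 15 < 53 → go left; 15 < 42 → go left; 15 < 25 → go left. Place as left child of 25.
Insert 18: 18 < 53 → go left; 18 < 42 → go left; 18 < 25 → go left; 18 > 15 → go right. Place as right child of 15.
Insert 44: 44 < 53 → go left; 44 > 42 → go right. Place as right child of 42.
Insert 33: 33 < 53 → go left; 33 < 42 → go left; 33 > 25 → go right; 33 < 41 → go left; 33 < 38 → go left. Place as left child of 38.
Insert 52: 52 < 53 → go left; 52 > 42 → go right; 52 > 44 → go right. Place as right child of 44.
Insert 51: 51 < 53 → go left; 51 > 42 → go right; 51 > 44 → go right; 51 < 52 → go left. Place as left child of 52.
Insert 37: 37 < 53 → go left; 37 < 42 → go left; 37 > 25 → go right; 37 < 41 → go left; 37 < 38 → go left; 37 > 33 → go right. Place as right child of 33.
Insert 30: 30 < 53 → go left; 30 < 42 → go left; 30 > 25 → go right; 30 < 41 → go left; 30 < 38 → go left; 30 < 33 → go left. Place as left child of 33.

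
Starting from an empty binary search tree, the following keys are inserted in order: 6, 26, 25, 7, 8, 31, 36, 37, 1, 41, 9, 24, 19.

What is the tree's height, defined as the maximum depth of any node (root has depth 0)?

Insert 6: tree is empty, so 6 becomes the root.
Insert 26: 26 > 6 → go right. Place as right child of 6.
Insert 25: 25 > 6 → go right; 25 < 26 → go left. Place as left child of 26.
Insert 7: 7 > 6 → go right; 7 < 26 → go left; 7 < 25 → go left. Place as left child of 25.
Insert 8: 8 > 6 → go right; 8 < 26 → go left; 8 < 25 → go left; 8 > 7 → go right. Place as right child of 7.
Insert 31: 31 > 6 → go right; 31 > 26 → go right. Place as right child of 26.
Insert 36: 36 > 6 → go right; 36 > 26 → go right; 36 > 31 → go right. Place as right child of 31.
Insert 37: 37 > 6 → go right; 37 > 26 → go right; 37 > 31 → go right; 37 > 36 → go right. Place as right child of 36.
Insert 1: 1 < 6 → go left. Place as left child of 6.
Insert 41: 41 > 6 → go right; 41 > 26 → go right; 41 > 31 → go right; 41 > 36 → go right; 41 > 37 → go right. Place as right child of 37.
Insert 9: 9 > 6 → go right; 9 < 26 → go left; 9 < 25 → go left; 9 > 7 → go right; 9 > 8 → go right. Place as right child of 8.
Insert 24: 24 > 6 → go right; 24 < 26 → go left; 24 < 25 → go left; 24 > 7 → go right; 24 > 8 → go right; 24 > 9 → go right. Place as right child of 9.
Insert 19: 19 > 6 → go right; 19 < 26 → go left; 19 < 25 → go left; 19 > 7 → go right; 19 > 8 → go right; 19 > 9 → go right; 19 < 24 → go left. Place as left child of 24.

The deepest node is 19 at depth 7.

7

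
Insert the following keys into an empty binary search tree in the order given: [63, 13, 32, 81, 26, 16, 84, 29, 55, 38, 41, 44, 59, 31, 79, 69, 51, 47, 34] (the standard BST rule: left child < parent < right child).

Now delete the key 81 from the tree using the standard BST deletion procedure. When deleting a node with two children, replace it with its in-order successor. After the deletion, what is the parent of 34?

38

Resulting structure (node: left, right):
  63: L=13, R=81
  13: L=–, R=32
  32: L=26, R=55
  81: L=79, R=84
  26: L=16, R=29
  16: L=–, R=–
  84: L=–, R=–
  29: L=–, R=31
  55: L=38, R=59
  38: L=34, R=41
  41: L=–, R=44
  44: L=–, R=51
  59: L=–, R=–
  31: L=–, R=–
  79: L=69, R=–
  69: L=–, R=–
  51: L=47, R=–
  47: L=–, R=–
  34: L=–, R=–

Delete 81 (two children — replace with in-order successor).
After deletion, 34's parent is 38.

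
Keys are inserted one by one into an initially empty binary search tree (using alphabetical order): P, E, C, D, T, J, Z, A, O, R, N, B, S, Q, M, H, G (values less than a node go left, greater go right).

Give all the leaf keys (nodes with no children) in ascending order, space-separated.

Resulting structure (node: left, right):
  P: L=E, R=T
  E: L=C, R=J
  C: L=A, R=D
  D: L=–, R=–
  T: L=R, R=Z
  J: L=H, R=O
  Z: L=–, R=–
  A: L=–, R=B
  O: L=N, R=–
  R: L=Q, R=S
  N: L=M, R=–
  B: L=–, R=–
  S: L=–, R=–
  Q: L=–, R=–
  M: L=–, R=–
  H: L=G, R=–
  G: L=–, R=–

B D G M Q S Z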